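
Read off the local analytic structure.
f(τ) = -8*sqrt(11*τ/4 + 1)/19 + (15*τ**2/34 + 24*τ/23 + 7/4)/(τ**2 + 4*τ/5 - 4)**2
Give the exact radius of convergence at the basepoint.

Denominator factor (τ**2 + 4*τ/5 - 4)^2: discriminant 416/25, real irrational roots -2/5 + (2/5)*sqrt(26) and -2/5 - (2/5)*sqrt(26); poles of order 2, moduli -2/5 + (2/5)*sqrt(26) and 2/5 + (2/5)*sqrt(26).
Branch term (-8/19)*sqrt(1 - τ/(-4/11)): its argument vanishes at τ = -4/11, a square-root branch point, modulus 4/11.
The radius of convergence is the smallest modulus among the singular points: 4/11.

The radius of convergence is 4/11.


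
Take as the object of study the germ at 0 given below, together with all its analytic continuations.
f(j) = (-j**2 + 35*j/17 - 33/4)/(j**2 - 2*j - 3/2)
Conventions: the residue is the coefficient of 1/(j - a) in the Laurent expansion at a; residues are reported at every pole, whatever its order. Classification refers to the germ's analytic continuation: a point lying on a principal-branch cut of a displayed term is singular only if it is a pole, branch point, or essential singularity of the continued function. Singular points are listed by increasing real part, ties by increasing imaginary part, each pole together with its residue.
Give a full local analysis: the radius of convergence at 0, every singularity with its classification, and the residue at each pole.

Denominator factor (j**2 - 2*j - 3/2): discriminant 10, real irrational roots 1 + (1/2)*sqrt(10) and 1 - (1/2)*sqrt(10); poles of order 1, moduli 1 + (1/2)*sqrt(10) and -1 + (1/2)*sqrt(10).
The radius of convergence is the smallest modulus among the singular points: -1 + (1/2)*sqrt(10).
The factor j**2 - 2*j - 3/2 splits as (j - a)(j - a') with a = 1 - (1/2)*sqrt(10), a' = 1 + (1/2)*sqrt(10). At the order-1 pole a set g(j) = (j - a)*f(j) = [-j**2 + 35*j/17 - 33/4] / (j - a').
Simple pole: residue = g(a) at a = 1 - (1/2)*sqrt(10), which is 1/34 + (659/680)*sqrt(10).
The factor j**2 - 2*j - 3/2 splits as (j - a)(j - a') with a = 1 + (1/2)*sqrt(10), a' = 1 - (1/2)*sqrt(10). At the order-1 pole a set g(j) = (j - a)*f(j) = [-j**2 + 35*j/17 - 33/4] / (j - a').
Simple pole: residue = g(a) at a = 1 + (1/2)*sqrt(10), which is 1/34 - (659/680)*sqrt(10).
List the singular points by increasing real part (a conjugate pair: the negative imaginary part first).

Radius of convergence at 0: -1 + (1/2)*sqrt(10).
At 1 - (1/2)*sqrt(10): a pole of order 1; residue 1/34 + (659/680)*sqrt(10).
At 1 + (1/2)*sqrt(10): a pole of order 1; residue 1/34 - (659/680)*sqrt(10).


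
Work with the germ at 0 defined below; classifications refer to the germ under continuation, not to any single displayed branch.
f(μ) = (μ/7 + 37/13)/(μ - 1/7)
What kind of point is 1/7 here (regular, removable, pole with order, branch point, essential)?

The denominator factor μ - 1/7 vanishes at 1/7 and appears to the power 1; the numerator there equals 1826/637, nonzero, and no other factor vanishes.
Hence a pole whose order is the multiplicity, 1.

The point is a pole of order 1.


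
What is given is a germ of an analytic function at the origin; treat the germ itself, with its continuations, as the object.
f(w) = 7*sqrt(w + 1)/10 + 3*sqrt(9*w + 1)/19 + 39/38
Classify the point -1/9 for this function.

The term (3/19)*sqrt(1 - w/(-1/9)) has argument 1 - -1/9/(-1/9) = 0 at -1/9: a square-root (algebraic, two-sheeted) branch point; the remaining terms are analytic or single-valued there.

The point is an algebraic (square-root) branch point.


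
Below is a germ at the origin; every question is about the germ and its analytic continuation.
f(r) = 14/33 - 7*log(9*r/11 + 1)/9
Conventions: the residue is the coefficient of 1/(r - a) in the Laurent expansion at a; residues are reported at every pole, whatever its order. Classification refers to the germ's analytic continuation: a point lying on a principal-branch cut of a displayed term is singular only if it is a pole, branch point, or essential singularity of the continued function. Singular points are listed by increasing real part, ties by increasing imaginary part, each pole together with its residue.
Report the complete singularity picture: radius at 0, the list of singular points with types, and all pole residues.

Branch term (-7/9)*log(1 - r/(-11/9)): its argument vanishes at r = -11/9, a logarithmic branch point, modulus 11/9.
The radius of convergence is the smallest modulus among the singular points: 11/9.

Radius of convergence at 0: 11/9.
At -11/9: a logarithmic branch point.


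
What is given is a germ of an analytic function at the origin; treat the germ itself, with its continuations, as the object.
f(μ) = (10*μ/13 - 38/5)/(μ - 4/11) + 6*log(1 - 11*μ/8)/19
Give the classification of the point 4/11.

The denominator factor μ - 4/11 vanishes at 4/11 and appears to the power 1; the numerator there equals -5234/715, nonzero, and no other factor vanishes.
The branch terms are analytic at this point.
Hence a pole whose order is the multiplicity, 1.

The point is a pole of order 1.


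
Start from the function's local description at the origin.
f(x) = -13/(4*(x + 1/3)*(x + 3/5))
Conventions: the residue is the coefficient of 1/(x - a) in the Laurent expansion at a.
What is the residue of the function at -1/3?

At the order-1 pole -1/3 set g(x) = (x - (-1/3))*f(x) = -13/(4*(x + 3/5)).
Simple pole: residue = g(a) at a = -1/3, which is -195/16.

The residue is -195/16.


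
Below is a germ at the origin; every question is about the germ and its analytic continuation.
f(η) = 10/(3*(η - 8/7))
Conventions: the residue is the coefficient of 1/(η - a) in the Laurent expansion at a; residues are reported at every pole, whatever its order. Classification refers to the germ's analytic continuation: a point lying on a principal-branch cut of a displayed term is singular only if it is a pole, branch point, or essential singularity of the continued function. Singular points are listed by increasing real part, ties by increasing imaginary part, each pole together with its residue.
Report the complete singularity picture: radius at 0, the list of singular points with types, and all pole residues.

Denominator factor (η - 8/7): pole of order 1 at 8/7, modulus 8/7.
The radius of convergence is the smallest modulus among the singular points: 8/7.
At the order-1 pole 8/7 set g(η) = (η - (8/7))*f(η) = 10/3.
Simple pole: residue = g(a) at a = 8/7, which is 10/3.

Radius of convergence at 0: 8/7.
At 8/7: a pole of order 1; residue 10/3.


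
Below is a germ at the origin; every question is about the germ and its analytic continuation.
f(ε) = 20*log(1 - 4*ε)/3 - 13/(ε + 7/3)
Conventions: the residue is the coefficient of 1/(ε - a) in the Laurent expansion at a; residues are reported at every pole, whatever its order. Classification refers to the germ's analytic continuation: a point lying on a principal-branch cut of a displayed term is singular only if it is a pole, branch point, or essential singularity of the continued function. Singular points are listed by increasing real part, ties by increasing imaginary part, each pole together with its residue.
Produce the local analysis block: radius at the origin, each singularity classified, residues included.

Denominator factor (ε + 7/3): pole of order 1 at -7/3, modulus 7/3.
Branch term (20/3)*log(1 - ε/(1/4)): its argument vanishes at ε = 1/4, a logarithmic branch point, modulus 1/4.
The radius of convergence is the smallest modulus among the singular points: 1/4.
The branch term is analytic at -7/3 and contributes nothing to the residue; only the rational part matters.
At the order-1 pole -7/3 set g(ε) = (ε - (-7/3))*(rational part) = -13.
Simple pole: residue = g(a) at a = -7/3, which is -13.
List the singular points by increasing real part (a conjugate pair: the negative imaginary part first).

Radius of convergence at 0: 1/4.
At -7/3: a pole of order 1; residue -13.
At 1/4: a logarithmic branch point.


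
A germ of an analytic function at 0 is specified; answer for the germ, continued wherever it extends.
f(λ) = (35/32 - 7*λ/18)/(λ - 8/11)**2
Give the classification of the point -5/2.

The point is a regular point.

Denominator factors: λ - 8/11 = -71/22 at λ = -5/2 — none vanishes.
So the germ continues analytically to -5/2.


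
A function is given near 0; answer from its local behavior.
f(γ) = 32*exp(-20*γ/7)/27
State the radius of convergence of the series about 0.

The factor exp(-20*γ/7) is entire and contributes no finite singular point.
The polynomial part has no poles.
No finite singular points: the Taylor series at 0 converges everywhere.

The radius of convergence is infinite.


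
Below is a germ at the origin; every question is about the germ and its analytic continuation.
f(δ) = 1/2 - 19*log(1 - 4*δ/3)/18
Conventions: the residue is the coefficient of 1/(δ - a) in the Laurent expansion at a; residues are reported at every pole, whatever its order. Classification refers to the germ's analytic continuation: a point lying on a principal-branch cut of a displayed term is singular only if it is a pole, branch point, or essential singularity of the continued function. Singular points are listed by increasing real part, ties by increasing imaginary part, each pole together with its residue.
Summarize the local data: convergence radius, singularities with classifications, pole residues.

Branch term (-19/18)*log(1 - δ/(3/4)): its argument vanishes at δ = 3/4, a logarithmic branch point, modulus 3/4.
The radius of convergence is the smallest modulus among the singular points: 3/4.

Radius of convergence at 0: 3/4.
At 3/4: a logarithmic branch point.


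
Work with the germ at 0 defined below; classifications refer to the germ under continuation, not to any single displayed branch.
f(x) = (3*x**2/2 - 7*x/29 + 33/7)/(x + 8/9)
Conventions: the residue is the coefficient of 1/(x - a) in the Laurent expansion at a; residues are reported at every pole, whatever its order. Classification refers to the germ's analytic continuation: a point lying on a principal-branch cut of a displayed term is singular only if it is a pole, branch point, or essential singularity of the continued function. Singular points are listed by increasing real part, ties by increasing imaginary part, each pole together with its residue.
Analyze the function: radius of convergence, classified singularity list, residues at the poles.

Radius of convergence at 0: 8/9.
At -8/9: a pole of order 1; residue 33511/5481.

Denominator factor (x + 8/9): pole of order 1 at -8/9, modulus 8/9.
The radius of convergence is the smallest modulus among the singular points: 8/9.
At the order-1 pole -8/9 set g(x) = (x - (-8/9))*f(x) = 3*x**2/2 - 7*x/29 + 33/7.
Simple pole: residue = g(a) at a = -8/9, which is 33511/5481.


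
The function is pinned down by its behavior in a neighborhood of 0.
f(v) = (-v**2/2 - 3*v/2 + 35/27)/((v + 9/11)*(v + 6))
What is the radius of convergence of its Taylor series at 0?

The radius of convergence is 9/11.

Denominator factor (v + 9/11): pole of order 1 at -9/11, modulus 9/11.
Denominator factor (v + 6): pole of order 1 at -6, modulus 6.
The radius of convergence is the smallest modulus among the singular points: 9/11.


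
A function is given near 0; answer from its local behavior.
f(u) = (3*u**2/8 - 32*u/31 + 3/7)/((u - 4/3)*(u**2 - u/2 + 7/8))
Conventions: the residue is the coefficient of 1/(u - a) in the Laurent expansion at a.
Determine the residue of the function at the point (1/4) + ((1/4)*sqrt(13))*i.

The residue is (128229/496496) + ((21783/496496)*sqrt(13))*i.


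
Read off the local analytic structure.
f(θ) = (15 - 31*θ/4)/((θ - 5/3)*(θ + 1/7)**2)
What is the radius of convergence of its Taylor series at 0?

Denominator factor (θ - 5/3): pole of order 1 at 5/3, modulus 5/3.
Denominator factor (θ + 1/7)^2: pole of order 2 at -1/7, modulus 1/7.
The radius of convergence is the smallest modulus among the singular points: 1/7.

The radius of convergence is 1/7.


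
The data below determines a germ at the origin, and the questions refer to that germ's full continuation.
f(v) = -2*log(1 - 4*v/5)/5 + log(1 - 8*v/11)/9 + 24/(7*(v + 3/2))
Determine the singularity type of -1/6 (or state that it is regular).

Denominator factors: v + 3/2 = 4/3 at v = -1/6 — none vanishes.
Branch term log(1 - v/(11/8)): argument at -1/6 is 37/33, nonzero, so -1/6 is not its branch point (a point on a principal cut is still regular for the continued germ).
Branch term log(1 - v/(5/4)): argument at -1/6 is 17/15, nonzero, so -1/6 is not its branch point (a point on a principal cut is still regular for the continued germ).
So the germ continues analytically to -1/6.

The point is a regular point.


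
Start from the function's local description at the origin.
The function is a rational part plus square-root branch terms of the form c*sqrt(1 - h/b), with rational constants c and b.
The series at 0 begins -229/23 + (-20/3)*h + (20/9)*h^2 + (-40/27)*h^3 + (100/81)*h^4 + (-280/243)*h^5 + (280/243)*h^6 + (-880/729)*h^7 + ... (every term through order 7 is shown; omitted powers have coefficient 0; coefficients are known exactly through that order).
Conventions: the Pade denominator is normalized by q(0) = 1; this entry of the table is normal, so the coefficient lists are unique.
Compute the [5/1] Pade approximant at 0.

Taylor coefficients needed (read off): a_0 = -229/23, a_1 = -20/3, a_2 = 20/9, a_3 = -40/27, a_4 = 100/81, a_5 = -280/243, a_6 = 280/243.
Write the denominator as Q(h) = 1 + q1*h. Requiring Q*f - P = O(h^7) with deg P <= 5 kills the coefficients of h^6..h^6 in Q*f:
  h^6: a_6 + q1*a_5 = 0, i.e. 280/243 + (-280/243)*q1 = 0.
Solving this linear system: q1 = 1.
The numerator is Q*f truncated at degree 5: P0 = a_0 = -229/23; P1 = a_1 + q1*a_0 = -1147/69; P2 = a_2 + q1*a_1 = -40/9; P3 = a_3 + q1*a_2 = 20/27; P4 = a_4 + q1*a_3 = -20/81; P5 = a_5 + q1*a_4 = 20/243.

The Pade approximant has numerator coefficients [-229/23, -1147/69, -40/9, 20/27, -20/81, 20/243]; denominator coefficients [1, 1].


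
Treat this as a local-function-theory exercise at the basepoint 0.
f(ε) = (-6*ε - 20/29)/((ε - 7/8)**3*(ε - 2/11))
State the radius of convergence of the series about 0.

Denominator factor (ε - 2/11): pole of order 1 at 2/11, modulus 2/11.
Denominator factor (ε - 7/8)^3: pole of order 3 at 7/8, modulus 7/8.
The radius of convergence is the smallest modulus among the singular points: 2/11.

The radius of convergence is 2/11.


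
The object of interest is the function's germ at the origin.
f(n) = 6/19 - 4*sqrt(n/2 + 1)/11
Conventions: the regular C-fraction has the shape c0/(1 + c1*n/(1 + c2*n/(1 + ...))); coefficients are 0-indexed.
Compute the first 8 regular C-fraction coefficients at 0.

Taylor coefficients (expand at 0): a_0 = -10/209, a_1 = -1/11, a_2 = 1/88, a_3 = -1/352, a_4 = 5/5632, a_5 = -7/22528, a_6 = 21/180224, a_7 = -3/65536.
c0 = a_0 = -10/209. Peel one level at a time: if S = 1 + c*n/S' with S'(0) = 1, then c is the n-coefficient of S and S' = c*n/(S - 1).
S_1 = c0/f = 1 + (-19/10)*n + (1539/400)*n^2 + ...; c1 = -19/10.
S_2 = c1*n/(S_1 - 1) = 1 + (81/40)*n + (-1/64)*n^2 + ...; c2 = 81/40.
S_3 = c2*n/(S_2 - 1) = 1 + (5/648)*n + (-785/419904)*n^2 + ...; c3 = 5/648.
S_4 = c3*n/(S_3 - 1) = 1 + (157/648)*n + (-1/64)*n^2 + ...; c4 = 157/648.
S_5 = c4*n/(S_4 - 1) = 1 + (81/1256)*n + (-18873/1577536)*n^2 + ...; c5 = 81/1256.
S_6 = c5*n/(S_5 - 1) = 1 + (233/1256)*n + (-1/64)*n^2 + ...; c6 = 233/1256.
S_7 = c6*n/(S_6 - 1) = 1 + (157/1864)*n + ...; c7 = 157/1864.

The regular C-fraction coefficients are [-10/209, -19/10, 81/40, 5/648, 157/648, 81/1256, 233/1256, 157/1864].


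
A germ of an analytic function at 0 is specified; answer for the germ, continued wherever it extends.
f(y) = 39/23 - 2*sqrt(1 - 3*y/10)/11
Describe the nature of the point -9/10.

The point is a regular point.

There is no denominator, hence no pole anywhere.
Branch term sqrt(1 - y/(10/3)): argument at -9/10 is 127/100, nonzero, so -9/10 is not its branch point (a point on a principal cut is still regular for the continued germ).
So the germ continues analytically to -9/10.


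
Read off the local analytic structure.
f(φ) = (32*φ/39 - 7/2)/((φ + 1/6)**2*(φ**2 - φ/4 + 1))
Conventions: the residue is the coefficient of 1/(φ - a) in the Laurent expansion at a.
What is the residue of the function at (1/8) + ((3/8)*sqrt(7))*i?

The residue is (5988/11011) - ((45268/77077)*sqrt(7))*i.

The factor φ**2 - φ/4 + 1 splits as (φ - a)(φ - a') with a = (1/8) + ((3/8)*sqrt(7))*i, a' = (1/8) - ((3/8)*sqrt(7))*i. At the order-1 pole a set g(φ) = (φ - a)*f(φ) = [(32*φ/39 - 7/2)/(φ + 1/6)**2] / (φ - a').
Simple pole: residue = g(a) at a = (1/8) + ((3/8)*sqrt(7))*i, which is (5988/11011) - ((45268/77077)*sqrt(7))*i.


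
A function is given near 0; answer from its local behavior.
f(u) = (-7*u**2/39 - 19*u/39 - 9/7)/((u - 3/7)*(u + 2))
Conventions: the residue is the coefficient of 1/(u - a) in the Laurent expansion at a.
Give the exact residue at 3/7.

At the order-1 pole 3/7 set g(u) = (u - (3/7))*f(u) = (-7*u**2/39 - 19*u/39 - 9/7)/(u + 2).
Simple pole: residue = g(a) at a = 3/7, which is -139/221.

The residue is -139/221.


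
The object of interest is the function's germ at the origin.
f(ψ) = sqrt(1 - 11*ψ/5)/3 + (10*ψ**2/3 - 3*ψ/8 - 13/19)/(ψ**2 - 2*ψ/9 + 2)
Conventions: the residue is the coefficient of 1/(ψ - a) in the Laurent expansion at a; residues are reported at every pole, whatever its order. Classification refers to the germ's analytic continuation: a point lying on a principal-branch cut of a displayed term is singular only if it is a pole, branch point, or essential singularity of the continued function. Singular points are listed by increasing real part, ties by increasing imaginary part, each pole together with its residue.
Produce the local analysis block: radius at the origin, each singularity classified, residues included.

Denominator factor (ψ**2 - 2*ψ/9 + 2): discriminant -644/81, complex-conjugate roots (1/9) + ((1/9)*sqrt(161))*i and (1/9) - ((1/9)*sqrt(161))*i; poles of order 1, moduli sqrt(2) and sqrt(2).
Branch term (1/3)*sqrt(1 - ψ/(5/11)): its argument vanishes at ψ = 5/11, a square-root branch point, modulus 5/11.
The radius of convergence is the smallest modulus among the singular points: 5/11.
The branch term is analytic at (1/9) - ((1/9)*sqrt(161))*i and contributes nothing to the residue; only the rational part matters.
The factor ψ**2 - 2*ψ/9 + 2 splits as (ψ - a)(ψ - a') with a = (1/9) - ((1/9)*sqrt(161))*i, a' = (1/9) + ((1/9)*sqrt(161))*i. At the order-1 pole a set g(ψ) = (ψ - a)*(rational part) = [10*ψ**2/3 - 3*ψ/8 - 13/19] / (ψ - a').
Simple pole: residue = g(a) at a = (1/9) - ((1/9)*sqrt(161))*i, which is (79/432) - ((38573/188784)*sqrt(161))*i.
The branch term is analytic at (1/9) + ((1/9)*sqrt(161))*i and contributes nothing to the residue; only the rational part matters.
The factor ψ**2 - 2*ψ/9 + 2 splits as (ψ - a)(ψ - a') with a = (1/9) + ((1/9)*sqrt(161))*i, a' = (1/9) - ((1/9)*sqrt(161))*i. At the order-1 pole a set g(ψ) = (ψ - a)*(rational part) = [10*ψ**2/3 - 3*ψ/8 - 13/19] / (ψ - a').
Simple pole: residue = g(a) at a = (1/9) + ((1/9)*sqrt(161))*i, which is (79/432) + ((38573/188784)*sqrt(161))*i.
List the singular points by increasing real part (a conjugate pair: the negative imaginary part first).

Radius of convergence at 0: 5/11.
At (1/9) - ((1/9)*sqrt(161))*i: a pole of order 1; residue (79/432) - ((38573/188784)*sqrt(161))*i.
At (1/9) + ((1/9)*sqrt(161))*i: a pole of order 1; residue (79/432) + ((38573/188784)*sqrt(161))*i.
At 5/11: an algebraic (square-root) branch point.


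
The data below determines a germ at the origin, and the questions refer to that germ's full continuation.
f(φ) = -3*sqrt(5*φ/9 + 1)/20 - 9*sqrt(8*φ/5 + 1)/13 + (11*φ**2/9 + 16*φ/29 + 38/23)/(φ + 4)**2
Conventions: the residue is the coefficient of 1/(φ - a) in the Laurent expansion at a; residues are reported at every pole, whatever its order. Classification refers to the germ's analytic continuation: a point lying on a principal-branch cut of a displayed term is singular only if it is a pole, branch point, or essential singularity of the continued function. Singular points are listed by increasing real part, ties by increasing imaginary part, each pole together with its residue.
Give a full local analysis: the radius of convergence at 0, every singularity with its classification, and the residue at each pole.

Radius of convergence at 0: 5/8.
At -4: a pole of order 2; residue -2408/261.
At -9/5: an algebraic (square-root) branch point.
At -5/8: an algebraic (square-root) branch point.

Denominator factor (φ + 4)^2: pole of order 2 at -4, modulus 4.
Branch term (-3/20)*sqrt(1 - φ/(-9/5)): its argument vanishes at φ = -9/5, a square-root branch point, modulus 9/5.
Branch term (-9/13)*sqrt(1 - φ/(-5/8)): its argument vanishes at φ = -5/8, a square-root branch point, modulus 5/8.
The radius of convergence is the smallest modulus among the singular points: 5/8.
The branch terms are analytic at -4 and contribute nothing to the residue; only the rational part matters.
At the order-2 pole -4 set g(φ) = (φ - (-4))^2*(rational part) = 11*φ**2/9 + 16*φ/29 + 38/23.
Order-2 pole: residue = g'(a); g'(-4) = -2408/261, so the residue is -2408/261.
List the singular points by increasing real part (a conjugate pair: the negative imaginary part first).


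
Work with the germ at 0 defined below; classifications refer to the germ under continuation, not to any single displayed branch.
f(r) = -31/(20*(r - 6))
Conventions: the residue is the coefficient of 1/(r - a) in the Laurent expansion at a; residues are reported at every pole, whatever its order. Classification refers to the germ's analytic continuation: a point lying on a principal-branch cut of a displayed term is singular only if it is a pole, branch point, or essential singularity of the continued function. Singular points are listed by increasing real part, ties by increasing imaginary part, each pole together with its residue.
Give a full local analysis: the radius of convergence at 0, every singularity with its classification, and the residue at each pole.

Radius of convergence at 0: 6.
At 6: a pole of order 1; residue -31/20.

Denominator factor (r - 6): pole of order 1 at 6, modulus 6.
The radius of convergence is the smallest modulus among the singular points: 6.
At the order-1 pole 6 set g(r) = (r - (6))*f(r) = -31/20.
Simple pole: residue = g(a) at a = 6, which is -31/20.


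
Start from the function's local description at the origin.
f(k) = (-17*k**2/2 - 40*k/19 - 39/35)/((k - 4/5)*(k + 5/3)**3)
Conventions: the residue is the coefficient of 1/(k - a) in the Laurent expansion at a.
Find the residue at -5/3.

The residue is 3698055/6736849.

At the order-3 pole -5/3 set g(k) = (k - (-5/3))^3*f(k) = (-17*k**2/2 - 40*k/19 - 39/35)/(k - 4/5).
Order-3 pole: residue = g''(a)/2; g''(-5/3) = 7396110/6736849, so the residue is 3698055/6736849.


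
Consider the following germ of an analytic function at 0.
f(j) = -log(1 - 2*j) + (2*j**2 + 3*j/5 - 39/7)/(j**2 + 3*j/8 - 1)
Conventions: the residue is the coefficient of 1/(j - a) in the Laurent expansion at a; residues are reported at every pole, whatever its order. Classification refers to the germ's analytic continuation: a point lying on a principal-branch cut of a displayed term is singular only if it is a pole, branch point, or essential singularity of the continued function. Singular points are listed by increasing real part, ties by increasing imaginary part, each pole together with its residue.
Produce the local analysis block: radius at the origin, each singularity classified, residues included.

Radius of convergence at 0: 1/2.
At -3/16 - (1/16)*sqrt(265): a pole of order 1; residue -3/40 + (7937/74200)*sqrt(265).
At 1/2: a logarithmic branch point.
At -3/16 + (1/16)*sqrt(265): a pole of order 1; residue -3/40 - (7937/74200)*sqrt(265).

Denominator factor (j**2 + 3*j/8 - 1): discriminant 265/64, real irrational roots -3/16 + (1/16)*sqrt(265) and -3/16 - (1/16)*sqrt(265); poles of order 1, moduli -3/16 + (1/16)*sqrt(265) and 3/16 + (1/16)*sqrt(265).
Branch term (-1)*log(1 - j/(1/2)): its argument vanishes at j = 1/2, a logarithmic branch point, modulus 1/2.
The radius of convergence is the smallest modulus among the singular points: 1/2.
The branch term is analytic at -3/16 - (1/16)*sqrt(265) and contributes nothing to the residue; only the rational part matters.
The factor j**2 + 3*j/8 - 1 splits as (j - a)(j - a') with a = -3/16 - (1/16)*sqrt(265), a' = -3/16 + (1/16)*sqrt(265). At the order-1 pole a set g(j) = (j - a)*(rational part) = [2*j**2 + 3*j/5 - 39/7] / (j - a').
Simple pole: residue = g(a) at a = -3/16 - (1/16)*sqrt(265), which is -3/40 + (7937/74200)*sqrt(265).
The branch term is analytic at -3/16 + (1/16)*sqrt(265) and contributes nothing to the residue; only the rational part matters.
The factor j**2 + 3*j/8 - 1 splits as (j - a)(j - a') with a = -3/16 + (1/16)*sqrt(265), a' = -3/16 - (1/16)*sqrt(265). At the order-1 pole a set g(j) = (j - a)*(rational part) = [2*j**2 + 3*j/5 - 39/7] / (j - a').
Simple pole: residue = g(a) at a = -3/16 + (1/16)*sqrt(265), which is -3/40 - (7937/74200)*sqrt(265).
List the singular points by increasing real part (a conjugate pair: the negative imaginary part first).


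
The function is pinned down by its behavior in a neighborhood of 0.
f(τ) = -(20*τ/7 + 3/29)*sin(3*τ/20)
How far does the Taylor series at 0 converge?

The radius of convergence is infinite.

The factor -sin(3*τ/20) is entire and contributes no finite singular point.
The polynomial part has no poles.
No finite singular points: the Taylor series at 0 converges everywhere.


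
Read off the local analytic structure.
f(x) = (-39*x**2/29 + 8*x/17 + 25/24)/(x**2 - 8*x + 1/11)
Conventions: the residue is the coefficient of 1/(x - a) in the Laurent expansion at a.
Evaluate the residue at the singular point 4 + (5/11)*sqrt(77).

The factor x**2 - 8*x + 1/11 splits as (x - a)(x - a') with a = 4 + (5/11)*sqrt(77), a' = 4 - (5/11)*sqrt(77). At the order-1 pole a set g(x) = (x - a)*f(x) = [-39*x**2/29 + 8*x/17 + 25/24] / (x - a').
Simple pole: residue = g(a) at a = 4 + (5/11)*sqrt(77), which is -2536/493 - (1040909/1822128)*sqrt(77).

The residue is -2536/493 - (1040909/1822128)*sqrt(77).


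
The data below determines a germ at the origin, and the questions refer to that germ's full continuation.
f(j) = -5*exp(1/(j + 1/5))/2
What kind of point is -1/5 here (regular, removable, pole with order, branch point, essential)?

The exponent 1/(j - (-1/5)) has a pole at -1/5, so exp(1/(j - (-1/5))) takes every nonzero value near it: an essential singularity (not a pole of any order).

The point is an essential singularity.


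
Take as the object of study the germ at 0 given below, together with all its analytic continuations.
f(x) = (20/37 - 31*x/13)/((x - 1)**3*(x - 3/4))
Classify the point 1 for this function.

The denominator factor x - 1 vanishes at 1 and appears to the power 3; the numerator there equals -887/481, nonzero, and no other factor vanishes.
Hence a pole whose order is the multiplicity, 3.

The point is a pole of order 3.


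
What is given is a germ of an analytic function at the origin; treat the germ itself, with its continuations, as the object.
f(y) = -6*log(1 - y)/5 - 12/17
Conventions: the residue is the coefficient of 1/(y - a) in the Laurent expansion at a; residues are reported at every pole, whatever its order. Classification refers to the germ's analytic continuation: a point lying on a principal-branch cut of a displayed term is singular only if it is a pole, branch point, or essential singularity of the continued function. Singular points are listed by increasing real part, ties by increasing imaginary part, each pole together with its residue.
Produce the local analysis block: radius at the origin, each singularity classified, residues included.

Branch term (-6/5)*log(1 - y/(1)): its argument vanishes at y = 1, a logarithmic branch point, modulus 1.
The radius of convergence is the smallest modulus among the singular points: 1.

Radius of convergence at 0: 1.
At 1: a logarithmic branch point.


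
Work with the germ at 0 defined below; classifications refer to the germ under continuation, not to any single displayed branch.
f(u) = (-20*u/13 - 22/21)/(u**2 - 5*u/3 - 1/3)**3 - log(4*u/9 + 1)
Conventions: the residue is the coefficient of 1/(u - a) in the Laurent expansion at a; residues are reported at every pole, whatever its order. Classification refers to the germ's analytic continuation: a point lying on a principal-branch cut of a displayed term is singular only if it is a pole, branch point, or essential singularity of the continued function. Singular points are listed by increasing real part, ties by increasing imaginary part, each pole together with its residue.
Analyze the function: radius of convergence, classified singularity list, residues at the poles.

Radius of convergence at 0: -5/6 + (1/6)*sqrt(37).
At -9/4: a logarithmic branch point.
At 5/6 - (1/6)*sqrt(37): a pole of order 3; residue (309096/4609423)*sqrt(37).
At 5/6 + (1/6)*sqrt(37): a pole of order 3; residue -(309096/4609423)*sqrt(37).

Denominator factor (u**2 - 5*u/3 - 1/3)^3: discriminant 37/9, real irrational roots 5/6 + (1/6)*sqrt(37) and 5/6 - (1/6)*sqrt(37); poles of order 3, moduli 5/6 + (1/6)*sqrt(37) and -5/6 + (1/6)*sqrt(37).
Branch term (-1)*log(1 - u/(-9/4)): its argument vanishes at u = -9/4, a logarithmic branch point, modulus 9/4.
The radius of convergence is the smallest modulus among the singular points: -5/6 + (1/6)*sqrt(37).
The branch term is analytic at 5/6 - (1/6)*sqrt(37) and contributes nothing to the residue; only the rational part matters.
The factor u**2 - 5*u/3 - 1/3 splits as (u - a)(u - a') with a = 5/6 - (1/6)*sqrt(37), a' = 5/6 + (1/6)*sqrt(37). At the order-3 pole a set g(u) = (u - a)^3*(rational part) = [-20*u/13 - 22/21] / (u - a')^3.
Order-3 pole: residue = g''(a)/2; g''(5/6 - (1/6)*sqrt(37)) = (618192/4609423)*sqrt(37), so the residue is (309096/4609423)*sqrt(37).
The branch term is analytic at 5/6 + (1/6)*sqrt(37) and contributes nothing to the residue; only the rational part matters.
The factor u**2 - 5*u/3 - 1/3 splits as (u - a)(u - a') with a = 5/6 + (1/6)*sqrt(37), a' = 5/6 - (1/6)*sqrt(37). At the order-3 pole a set g(u) = (u - a)^3*(rational part) = [-20*u/13 - 22/21] / (u - a')^3.
Order-3 pole: residue = g''(a)/2; g''(5/6 + (1/6)*sqrt(37)) = -(618192/4609423)*sqrt(37), so the residue is -(309096/4609423)*sqrt(37).
List the singular points by increasing real part (a conjugate pair: the negative imaginary part first).


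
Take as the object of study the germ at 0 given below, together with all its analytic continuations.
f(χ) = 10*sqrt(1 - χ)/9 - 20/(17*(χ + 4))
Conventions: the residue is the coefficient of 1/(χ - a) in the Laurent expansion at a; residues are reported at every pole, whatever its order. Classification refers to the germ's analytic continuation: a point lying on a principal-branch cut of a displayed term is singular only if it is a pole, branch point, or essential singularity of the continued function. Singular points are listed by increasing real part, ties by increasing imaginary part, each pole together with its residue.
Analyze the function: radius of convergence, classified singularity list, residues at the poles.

Radius of convergence at 0: 1.
At -4: a pole of order 1; residue -20/17.
At 1: an algebraic (square-root) branch point.

Denominator factor (χ + 4): pole of order 1 at -4, modulus 4.
Branch term (10/9)*sqrt(1 - χ/(1)): its argument vanishes at χ = 1, a square-root branch point, modulus 1.
The radius of convergence is the smallest modulus among the singular points: 1.
The branch term is analytic at -4 and contributes nothing to the residue; only the rational part matters.
At the order-1 pole -4 set g(χ) = (χ - (-4))*(rational part) = -20/17.
Simple pole: residue = g(a) at a = -4, which is -20/17.
List the singular points by increasing real part (a conjugate pair: the negative imaginary part first).


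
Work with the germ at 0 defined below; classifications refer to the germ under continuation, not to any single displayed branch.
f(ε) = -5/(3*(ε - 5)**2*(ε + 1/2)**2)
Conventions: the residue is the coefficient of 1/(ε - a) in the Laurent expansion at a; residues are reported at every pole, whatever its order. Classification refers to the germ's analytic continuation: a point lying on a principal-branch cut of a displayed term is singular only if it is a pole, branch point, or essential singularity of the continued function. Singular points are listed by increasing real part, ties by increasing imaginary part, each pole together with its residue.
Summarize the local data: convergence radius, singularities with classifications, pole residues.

Radius of convergence at 0: 1/2.
At -1/2: a pole of order 2; residue -80/3993.
At 5: a pole of order 2; residue 80/3993.

Denominator factor (ε + 1/2)^2: pole of order 2 at -1/2, modulus 1/2.
Denominator factor (ε - 5)^2: pole of order 2 at 5, modulus 5.
The radius of convergence is the smallest modulus among the singular points: 1/2.
At the order-2 pole -1/2 set g(ε) = (ε - (-1/2))^2*f(ε) = -5/(3*(ε - 5)**2).
Order-2 pole: residue = g'(a); g'(-1/2) = -80/3993, so the residue is -80/3993.
At the order-2 pole 5 set g(ε) = (ε - (5))^2*f(ε) = -5/(3*(ε + 1/2)**2).
Order-2 pole: residue = g'(a); g'(5) = 80/3993, so the residue is 80/3993.
List the singular points by increasing real part (a conjugate pair: the negative imaginary part first).


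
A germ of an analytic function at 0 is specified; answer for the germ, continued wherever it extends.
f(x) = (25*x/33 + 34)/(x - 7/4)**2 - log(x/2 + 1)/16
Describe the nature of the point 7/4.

The denominator factor x - 7/4 vanishes at 7/4 and appears to the power 2; the numerator there equals 4663/132, nonzero, and no other factor vanishes.
The branch terms are analytic at this point.
Hence a pole whose order is the multiplicity, 2.

The point is a pole of order 2.


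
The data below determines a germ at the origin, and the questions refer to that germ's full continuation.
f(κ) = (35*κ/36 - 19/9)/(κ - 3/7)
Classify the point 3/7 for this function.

The denominator factor κ - 3/7 vanishes at 3/7 and appears to the power 1; the numerator there equals -61/36, nonzero, and no other factor vanishes.
Hence a pole whose order is the multiplicity, 1.

The point is a pole of order 1.


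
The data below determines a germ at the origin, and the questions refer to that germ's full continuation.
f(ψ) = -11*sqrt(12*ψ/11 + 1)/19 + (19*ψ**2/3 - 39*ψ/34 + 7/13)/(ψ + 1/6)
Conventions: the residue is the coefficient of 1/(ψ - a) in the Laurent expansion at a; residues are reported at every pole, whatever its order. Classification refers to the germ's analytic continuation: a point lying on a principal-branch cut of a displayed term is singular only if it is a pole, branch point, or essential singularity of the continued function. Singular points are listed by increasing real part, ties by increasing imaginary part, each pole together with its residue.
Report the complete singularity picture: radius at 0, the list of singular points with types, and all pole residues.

Radius of convergence at 0: 1/6.
At -11/12: an algebraic (square-root) branch point.
At -1/6: a pole of order 1; residue 10807/11934.

Denominator factor (ψ + 1/6): pole of order 1 at -1/6, modulus 1/6.
Branch term (-11/19)*sqrt(1 - ψ/(-11/12)): its argument vanishes at ψ = -11/12, a square-root branch point, modulus 11/12.
The radius of convergence is the smallest modulus among the singular points: 1/6.
The branch term is analytic at -1/6 and contributes nothing to the residue; only the rational part matters.
At the order-1 pole -1/6 set g(ψ) = (ψ - (-1/6))*(rational part) = 19*ψ**2/3 - 39*ψ/34 + 7/13.
Simple pole: residue = g(a) at a = -1/6, which is 10807/11934.
List the singular points by increasing real part (a conjugate pair: the negative imaginary part first).


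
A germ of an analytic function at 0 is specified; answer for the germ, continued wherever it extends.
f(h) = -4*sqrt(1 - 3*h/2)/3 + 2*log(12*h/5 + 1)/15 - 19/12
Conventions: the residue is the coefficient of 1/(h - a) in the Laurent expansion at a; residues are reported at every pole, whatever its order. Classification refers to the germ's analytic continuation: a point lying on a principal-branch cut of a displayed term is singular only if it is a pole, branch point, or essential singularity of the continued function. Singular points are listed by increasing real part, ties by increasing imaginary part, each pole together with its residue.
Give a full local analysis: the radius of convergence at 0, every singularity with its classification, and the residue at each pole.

Radius of convergence at 0: 5/12.
At -5/12: a logarithmic branch point.
At 2/3: an algebraic (square-root) branch point.

Branch term (2/15)*log(1 - h/(-5/12)): its argument vanishes at h = -5/12, a logarithmic branch point, modulus 5/12.
Branch term (-4/3)*sqrt(1 - h/(2/3)): its argument vanishes at h = 2/3, a square-root branch point, modulus 2/3.
The radius of convergence is the smallest modulus among the singular points: 5/12.
List the singular points by increasing real part (a conjugate pair: the negative imaginary part first).


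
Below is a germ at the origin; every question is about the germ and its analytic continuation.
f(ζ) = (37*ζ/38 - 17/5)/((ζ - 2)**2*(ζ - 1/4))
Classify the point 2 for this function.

The denominator factor ζ - 2 vanishes at 2 and appears to the power 2; the numerator there equals -138/95, nonzero, and no other factor vanishes.
Hence a pole whose order is the multiplicity, 2.

The point is a pole of order 2.


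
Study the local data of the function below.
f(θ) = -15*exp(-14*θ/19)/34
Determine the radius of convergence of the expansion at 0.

The factor exp(-14*θ/19) is entire and contributes no finite singular point.
The polynomial part has no poles.
No finite singular points: the Taylor series at 0 converges everywhere.

The radius of convergence is infinite.


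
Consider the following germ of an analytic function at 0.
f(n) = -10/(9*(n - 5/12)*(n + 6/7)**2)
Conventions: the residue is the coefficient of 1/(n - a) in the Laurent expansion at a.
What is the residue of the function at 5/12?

The residue is -7840/11449.

At the order-1 pole 5/12 set g(n) = (n - (5/12))*f(n) = -10/(9*(n + 6/7)**2).
Simple pole: residue = g(a) at a = 5/12, which is -7840/11449.


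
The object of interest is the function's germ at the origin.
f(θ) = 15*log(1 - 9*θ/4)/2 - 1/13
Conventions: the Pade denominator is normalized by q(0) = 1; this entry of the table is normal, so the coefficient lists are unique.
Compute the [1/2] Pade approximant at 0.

Taylor coefficients needed (expand at 0): a_0 = -1/13, a_1 = -135/8, a_2 = -1215/64, a_3 = -3645/128.
Write the denominator as Q(θ) = 1 + q1*θ + q2*θ^2. Requiring Q*f - P = O(θ^4) with deg P <= 1 kills the coefficients of θ^2..θ^3 in Q*f:
  θ^2: a_2 + q1*a_1 + q2*a_0 = 0, i.e. -1215/64 + (-135/8)*q1 + (-1/13)*q2 = 0.
  θ^3: a_3 + q1*a_2 + q2*a_1 = 0, i.e. -3645/128 + (-1215/64)*q1 + (-135/8)*q2 = 0.
Solving this linear system: q1 = -1743/1552, q2 = -5265/12416.
The numerator is Q*f truncated at degree 1: P0 = a_0 = -1/13; P1 = a_1 + q1*a_0 = -338727/20176.

The Pade approximant has numerator coefficients [-1/13, -338727/20176]; denominator coefficients [1, -1743/1552, -5265/12416].


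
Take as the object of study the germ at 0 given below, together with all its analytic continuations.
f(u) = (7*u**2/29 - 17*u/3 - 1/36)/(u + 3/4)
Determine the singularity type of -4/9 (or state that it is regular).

Denominator factors: u + 3/4 = 11/36 at u = -4/9 — none vanishes.
So the germ continues analytically to -4/9.

The point is a regular point.


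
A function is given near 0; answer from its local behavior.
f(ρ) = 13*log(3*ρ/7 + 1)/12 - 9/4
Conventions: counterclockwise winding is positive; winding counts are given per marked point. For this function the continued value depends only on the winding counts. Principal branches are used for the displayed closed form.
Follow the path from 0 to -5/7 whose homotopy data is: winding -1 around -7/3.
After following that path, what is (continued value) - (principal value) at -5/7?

The rational part is single-valued and drops out of the difference; each branch term changes only by its own monodromy.
(13/12)*log(1 - ρ/(-7/3)): each positive loop around -7/3 adds 2*pi*i to the log, so winding -1 contributes (13/12)*(-1)*2*pi*i = -(13/6)*pi*i.
Summing the contributions at ρ = -5/7 gives -(13/6)*pi*i.

Continued minus principal equals -(13/6)*pi*i.
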